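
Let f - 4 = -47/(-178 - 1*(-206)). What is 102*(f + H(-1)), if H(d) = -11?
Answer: -12393/14 ≈ -885.21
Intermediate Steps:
f = 65/28 (f = 4 - 47/(-178 - 1*(-206)) = 4 - 47/(-178 + 206) = 4 - 47/28 = 65/28 ≈ 2.3214)
102*(f + H(-1)) = 102*(65/28 - 11) = 102*(-243/28) = -12393/14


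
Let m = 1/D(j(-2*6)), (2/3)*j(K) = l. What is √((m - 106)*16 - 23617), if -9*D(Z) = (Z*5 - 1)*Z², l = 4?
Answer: I*√21288349/29 ≈ 159.1*I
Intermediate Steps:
j(K) = 6 (j(K) = (3/2)*4 = 6)
D(Z) = -Z²*(-1 + 5*Z)/9 (D(Z) = -(Z*5 - 1)*Z²/9 = -(5*Z - 1)*Z²/9 = -(-1 + 5*Z)*Z²/9 = -Z²*(-1 + 5*Z)/9)
m = -1/116 (m = 1/((⅑)*6²*(1 - 5*6)) = 1/((⅑)*36*(1 - 30)) = 1/((⅑)*36*(-29)) = 1/(-116) = -1/116 ≈ -0.0086207)
√((m - 106)*16 - 23617) = √((-1/116 - 106)*16 - 23617) = √(-12297/116*16 - 23617) = √(-49188/29 - 23617) = √(-734081/29) = I*√21288349/29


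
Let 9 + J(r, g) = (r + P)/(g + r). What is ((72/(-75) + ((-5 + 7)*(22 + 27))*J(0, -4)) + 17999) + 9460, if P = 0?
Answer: 664401/25 ≈ 26576.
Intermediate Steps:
J(r, g) = -9 + r/(g + r) (J(r, g) = -9 + (r + 0)/(g + r) = -9 + r/(g + r))
((72/(-75) + ((-5 + 7)*(22 + 27))*J(0, -4)) + 17999) + 9460 = ((72/(-75) + ((-5 + 7)*(22 + 27))*((-9*(-4) - 8*0)/(-4 + 0))) + 17999) + 9460 = ((72*(-1/75) + (2*49)*((36 + 0)/(-4))) + 17999) + 9460 = ((-24/25 + 98*(-1/4*36)) + 17999) + 9460 = ((-24/25 + 98*(-9)) + 17999) + 9460 = ((-24/25 - 882) + 17999) + 9460 = (-22074/25 + 17999) + 9460 = 427901/25 + 9460 = 664401/25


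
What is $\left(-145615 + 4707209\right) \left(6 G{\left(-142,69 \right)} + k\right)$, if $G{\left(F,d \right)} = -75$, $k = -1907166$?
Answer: $-8701769699904$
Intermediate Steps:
$\left(-145615 + 4707209\right) \left(6 G{\left(-142,69 \right)} + k\right) = \left(-145615 + 4707209\right) \left(6 \left(-75\right) - 1907166\right) = 4561594 \left(-450 - 1907166\right) = 4561594 \left(-1907616\right) = -8701769699904$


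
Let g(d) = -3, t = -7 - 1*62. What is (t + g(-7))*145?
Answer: -10440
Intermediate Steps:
t = -69 (t = -7 - 62 = -69)
(t + g(-7))*145 = (-69 - 3)*145 = -72*145 = -10440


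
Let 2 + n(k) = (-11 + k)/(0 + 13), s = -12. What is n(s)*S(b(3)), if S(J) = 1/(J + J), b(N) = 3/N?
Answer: -49/26 ≈ -1.8846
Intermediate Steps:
S(J) = 1/(2*J)
n(k) = -37/13 + k/13 (n(k) = -2 + (-11 + k)/(0 + 13) = -2 + (-11 + k)/13 = -2 + (-11 + k)*(1/13) = -2 + (-11/13 + k/13) = -37/13 + k/13)
n(s)*S(b(3)) = (-37/13 + (1/13)*(-12))*(1/(2*((3/3)))) = (-37/13 - 12/13)*(1/(2*((3*(⅓))))) = -49/(26*1) = -49/26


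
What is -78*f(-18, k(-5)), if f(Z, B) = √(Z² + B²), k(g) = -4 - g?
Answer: -390*√13 ≈ -1406.2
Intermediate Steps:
f(Z, B) = √(B² + Z²)
-78*f(-18, k(-5)) = -78*√((-4 - 1*(-5))² + (-18)²) = -78*√((-4 + 5)² + 324) = -78*√(1² + 324) = -78*√(1 + 324) = -390*√13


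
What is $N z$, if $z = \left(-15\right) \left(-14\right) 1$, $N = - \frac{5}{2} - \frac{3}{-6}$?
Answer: $-420$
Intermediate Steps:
$N = -2$ ($N = \left(-5\right) \frac{1}{2} - - \frac{1}{2} = - \frac{5}{2} + \frac{1}{2} = -2$)
$z = 210$ ($z = 210 \cdot 1 = 210$)
$N z = \left(-2\right) 210 = -420$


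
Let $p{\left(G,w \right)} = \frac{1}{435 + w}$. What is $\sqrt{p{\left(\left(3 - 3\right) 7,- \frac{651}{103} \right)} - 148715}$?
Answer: $\frac{i \sqrt{32214572006342}}{14718} \approx 385.64 i$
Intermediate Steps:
$\sqrt{p{\left(\left(3 - 3\right) 7,- \frac{651}{103} \right)} - 148715} = \sqrt{\frac{1}{435 - \frac{651}{103}} - 148715} = \sqrt{\frac{1}{\frac{44154}{103}} - 148715} = \sqrt{\frac{103}{44154} - 148715} = \sqrt{- \frac{6566362007}{44154}} = \frac{i \sqrt{32214572006342}}{14718}$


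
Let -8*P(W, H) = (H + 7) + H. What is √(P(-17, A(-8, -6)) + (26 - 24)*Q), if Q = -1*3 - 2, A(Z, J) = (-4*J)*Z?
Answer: 3*√66/4 ≈ 6.0930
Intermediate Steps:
A(Z, J) = -4*J*Z
Q = -5 (Q = -3 - 2 = -5)
P(W, H) = -7/8 - H/4 (P(W, H) = -((H + 7) + H)/8 = -((7 + H) + H)/8 = -(7 + 2*H)/8 = -7/8 - H/4)
√(P(-17, A(-8, -6)) + (26 - 24)*Q) = √((-7/8 - (-1)*(-6)*(-8)) + (26 - 24)*(-5)) = √((-7/8 - ¼*(-192)) + 2*(-5)) = √((-7/8 + 48) - 10) = √(377/8 - 10) = √(297/8) = 3*√66/4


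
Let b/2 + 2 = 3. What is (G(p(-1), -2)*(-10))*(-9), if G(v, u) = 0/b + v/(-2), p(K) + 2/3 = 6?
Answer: -240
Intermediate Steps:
b = 2 (b = -4 + 2*3 = -4 + 6 = 2)
p(K) = 16/3 (p(K) = -⅔ + 6 = 16/3)
G(v, u) = -v/2 (G(v, u) = 0/2 + v/(-2) = 0*(½) + v*(-½) = 0 - v/2 = -v/2)
(G(p(-1), -2)*(-10))*(-9) = (-½*16/3*(-10))*(-9) = -8/3*(-10)*(-9) = (80/3)*(-9) = -240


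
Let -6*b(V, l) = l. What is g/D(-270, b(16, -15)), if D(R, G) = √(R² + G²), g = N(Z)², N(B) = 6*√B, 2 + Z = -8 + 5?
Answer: -72*√11665/11665 ≈ -0.66664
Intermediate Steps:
b(V, l) = -l/6
Z = -5 (Z = -2 + (-8 + 5) = -2 - 3 = -5)
g = -180 (g = (6*√(-5))² = (6*(I*√5))² = (6*I*√5)² = -180)
D(R, G) = √(G² + R²)
g/D(-270, b(16, -15)) = -180/√((-⅙*(-15))² + (-270)²) = -180/√((5/2)² + 72900) = -180/√(25/4 + 72900) = -180*2*√11665/58325 = -72*√11665/11665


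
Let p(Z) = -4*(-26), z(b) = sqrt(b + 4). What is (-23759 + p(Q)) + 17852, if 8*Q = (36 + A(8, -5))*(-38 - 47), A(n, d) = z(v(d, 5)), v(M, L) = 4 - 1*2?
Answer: -5803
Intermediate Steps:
v(M, L) = 2 (v(M, L) = 4 - 2 = 2)
z(b) = sqrt(4 + b)
A(n, d) = sqrt(6) (A(n, d) = sqrt(4 + 2) = sqrt(6))
Q = -765/2 - 85*sqrt(6)/8 (Q = ((36 + sqrt(6))*(-38 - 47))/8 = ((36 + sqrt(6))*(-85))/8 = (-3060 - 85*sqrt(6))/8 = -765/2 - 85*sqrt(6)/8 ≈ -408.53)
p(Z) = 104
(-23759 + p(Q)) + 17852 = (-23759 + 104) + 17852 = -23655 + 17852 = -5803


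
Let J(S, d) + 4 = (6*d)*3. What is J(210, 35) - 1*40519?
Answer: -39893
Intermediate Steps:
J(S, d) = -4 + 18*d (J(S, d) = -4 + (6*d)*3 = -4 + 18*d)
J(210, 35) - 1*40519 = (-4 + 18*35) - 1*40519 = (-4 + 630) - 40519 = 626 - 40519 = -39893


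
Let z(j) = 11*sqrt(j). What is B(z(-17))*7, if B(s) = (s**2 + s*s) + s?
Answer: -28798 + 77*I*sqrt(17) ≈ -28798.0 + 317.48*I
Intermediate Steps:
B(s) = s + 2*s**2 (B(s) = (s**2 + s**2) + s = 2*s**2 + s = s + 2*s**2)
B(z(-17))*7 = ((11*sqrt(-17))*(1 + 2*(11*sqrt(-17))))*7 = ((11*(I*sqrt(17)))*(1 + 2*(11*(I*sqrt(17)))))*7 = ((11*I*sqrt(17))*(1 + 2*(11*I*sqrt(17))))*7 = ((11*I*sqrt(17))*(1 + 22*I*sqrt(17)))*7 = (11*I*sqrt(17)*(1 + 22*I*sqrt(17)))*7 = 77*I*sqrt(17)*(1 + 22*I*sqrt(17))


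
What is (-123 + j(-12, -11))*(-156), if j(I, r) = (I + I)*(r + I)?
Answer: -66924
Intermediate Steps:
j(I, r) = 2*I*(I + r) (j(I, r) = (2*I)*(I + r) = 2*I*(I + r))
(-123 + j(-12, -11))*(-156) = (-123 + 2*(-12)*(-12 - 11))*(-156) = (-123 + 2*(-12)*(-23))*(-156) = (-123 + 552)*(-156) = 429*(-156) = -66924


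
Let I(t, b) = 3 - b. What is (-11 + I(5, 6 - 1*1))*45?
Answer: -585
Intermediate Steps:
(-11 + I(5, 6 - 1*1))*45 = (-11 + (3 - (6 - 1*1)))*45 = (-11 + (3 - (6 - 1)))*45 = (-11 + (3 - 1*5))*45 = (-11 + (3 - 5))*45 = (-11 - 2)*45 = -13*45 = -585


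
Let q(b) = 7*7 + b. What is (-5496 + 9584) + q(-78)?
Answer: 4059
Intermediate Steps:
q(b) = 49 + b
(-5496 + 9584) + q(-78) = (-5496 + 9584) + (49 - 78) = 4088 - 29 = 4059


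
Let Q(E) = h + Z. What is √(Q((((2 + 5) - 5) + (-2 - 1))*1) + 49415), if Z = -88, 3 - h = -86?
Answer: 2*√12354 ≈ 222.30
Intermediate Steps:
h = 89 (h = 3 - 1*(-86) = 3 + 86 = 89)
Q(E) = 1 (Q(E) = 89 - 88 = 1)
√(Q((((2 + 5) - 5) + (-2 - 1))*1) + 49415) = √(1 + 49415) = √49416 = 2*√12354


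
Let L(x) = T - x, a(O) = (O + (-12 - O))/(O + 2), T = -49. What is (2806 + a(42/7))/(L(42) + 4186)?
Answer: 5609/8190 ≈ 0.68486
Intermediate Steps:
a(O) = -12/(2 + O)
L(x) = -49 - x
(2806 + a(42/7))/(L(42) + 4186) = (2806 - 12/(2 + 42/7))/((-49 - 1*42) + 4186) = (2806 - 12/(2 + 42*(⅐)))/((-49 - 42) + 4186) = (2806 - 12/(2 + 6))/(-91 + 4186) = (2806 - 12/8)/4095 = (2806 - 12*⅛)*(1/4095) = (2806 - 3/2)*(1/4095) = (5609/2)*(1/4095) = 5609/8190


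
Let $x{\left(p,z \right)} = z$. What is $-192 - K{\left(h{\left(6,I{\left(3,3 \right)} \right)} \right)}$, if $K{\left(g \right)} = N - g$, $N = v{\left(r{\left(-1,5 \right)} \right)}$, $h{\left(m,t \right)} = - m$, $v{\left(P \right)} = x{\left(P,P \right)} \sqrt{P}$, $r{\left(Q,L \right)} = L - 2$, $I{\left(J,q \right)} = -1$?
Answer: $-198 - 3 \sqrt{3} \approx -203.2$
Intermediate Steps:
$r{\left(Q,L \right)} = -2 + L$ ($r{\left(Q,L \right)} = L - 2 = -2 + L$)
$v{\left(P \right)} = P^{\frac{3}{2}}$ ($v{\left(P \right)} = P \sqrt{P} = P^{\frac{3}{2}}$)
$N = 3 \sqrt{3}$ ($N = \left(-2 + 5\right)^{\frac{3}{2}} = 3^{\frac{3}{2}} = 3 \sqrt{3} \approx 5.1962$)
$K{\left(g \right)} = - g + 3 \sqrt{3}$ ($K{\left(g \right)} = 3 \sqrt{3} - g = - g + 3 \sqrt{3}$)
$-192 - K{\left(h{\left(6,I{\left(3,3 \right)} \right)} \right)} = -192 - \left(- \left(-1\right) 6 + 3 \sqrt{3}\right) = -192 - \left(\left(-1\right) \left(-6\right) + 3 \sqrt{3}\right) = -192 - \left(6 + 3 \sqrt{3}\right) = -198 - 3 \sqrt{3}$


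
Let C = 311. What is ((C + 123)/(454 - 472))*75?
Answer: -5425/3 ≈ -1808.3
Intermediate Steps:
((C + 123)/(454 - 472))*75 = ((311 + 123)/(454 - 472))*75 = (434/(-18))*75 = (434*(-1/18))*75 = -217/9*75 = -5425/3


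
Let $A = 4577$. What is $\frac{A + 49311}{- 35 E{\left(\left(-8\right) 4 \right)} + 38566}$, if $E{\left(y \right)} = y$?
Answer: $\frac{26944}{19843} \approx 1.3579$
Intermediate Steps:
$\frac{A + 49311}{- 35 E{\left(\left(-8\right) 4 \right)} + 38566} = \frac{4577 + 49311}{- 35 \left(\left(-8\right) 4\right) + 38566} = \frac{53888}{\left(-35\right) \left(-32\right) + 38566} = \frac{53888}{1120 + 38566} = \frac{53888}{39686} = 53888 \cdot \frac{1}{39686} = \frac{26944}{19843}$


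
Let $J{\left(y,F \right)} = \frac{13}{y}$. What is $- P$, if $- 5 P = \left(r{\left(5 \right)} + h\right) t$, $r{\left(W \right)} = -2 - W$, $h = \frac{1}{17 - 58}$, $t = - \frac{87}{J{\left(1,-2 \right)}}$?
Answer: $\frac{25056}{2665} \approx 9.4019$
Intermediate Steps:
$t = - \frac{87}{13}$ ($t = - \frac{87}{13 \cdot 1^{-1}} = - \frac{87}{13 \cdot 1} = - \frac{87}{13} \approx -6.6923$)
$h = - \frac{1}{41}$ ($h = \frac{1}{-41} = - \frac{1}{41} \approx -0.02439$)
$P = - \frac{25056}{2665}$ ($P = - \frac{\left(\left(-2 - 5\right) - \frac{1}{41}\right) \left(- \frac{87}{13}\right)}{5} = - \frac{\left(-7 - \frac{1}{41}\right) \left(- \frac{87}{13}\right)}{5} = - \frac{\left(- \frac{288}{41}\right) \left(- \frac{87}{13}\right)}{5} = \left(- \frac{1}{5}\right) \frac{25056}{533} = - \frac{25056}{2665} \approx -9.4019$)
$- P = \left(-1\right) \left(- \frac{25056}{2665}\right) = \frac{25056}{2665}$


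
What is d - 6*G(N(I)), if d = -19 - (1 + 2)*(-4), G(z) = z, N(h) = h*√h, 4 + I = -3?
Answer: -7 + 42*I*√7 ≈ -7.0 + 111.12*I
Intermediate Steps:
I = -7 (I = -4 - 3 = -7)
N(h) = h^(3/2)
d = -7 (d = -19 - 3*(-4) = -19 - 1*(-12) = -19 + 12 = -7)
d - 6*G(N(I)) = -7 - (-42)*I*√7 = -7 + 42*I*√7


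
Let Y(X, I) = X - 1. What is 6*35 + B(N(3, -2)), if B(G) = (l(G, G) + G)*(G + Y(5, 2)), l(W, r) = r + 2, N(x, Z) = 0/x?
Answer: 218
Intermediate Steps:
N(x, Z) = 0
l(W, r) = 2 + r
Y(X, I) = -1 + X
B(G) = (2 + 2*G)*(4 + G) (B(G) = ((2 + G) + G)*(G + (-1 + 5)) = (2 + 2*G)*(G + 4) = (2 + 2*G)*(4 + G))
6*35 + B(N(3, -2)) = 6*35 + (8 + 2*0² + 10*0) = 210 + (8 + 2*0 + 0) = 210 + (8 + 0 + 0) = 210 + 8 = 218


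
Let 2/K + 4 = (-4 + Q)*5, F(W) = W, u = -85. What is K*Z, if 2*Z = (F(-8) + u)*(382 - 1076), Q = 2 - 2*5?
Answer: -32271/32 ≈ -1008.5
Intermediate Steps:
Q = -8 (Q = 2 - 10 = -8)
K = -1/32 (K = 2/(-4 + (-4 - 8)*5) = 2/(-4 - 12*5) = 2/(-4 - 60) = 2/(-64) = 2*(-1/64) = -1/32 ≈ -0.031250)
Z = 32271 (Z = ((-8 - 85)*(382 - 1076))/2 = (-93*(-694))/2 = (½)*64542 = 32271)
K*Z = -1/32*32271 = -32271/32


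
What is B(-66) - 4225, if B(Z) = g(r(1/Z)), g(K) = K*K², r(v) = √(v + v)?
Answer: -4225 - I*√33/1089 ≈ -4225.0 - 0.0052751*I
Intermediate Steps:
r(v) = √2*√v (r(v) = √(2*v) = √2*√v)
g(K) = K³
B(Z) = 2*√2*(1/Z)^(3/2) (B(Z) = (√2*√(1/Z))³ = 2*√2*(1/Z)^(3/2))
B(-66) - 4225 = 2*√2*(1/(-66))^(3/2) - 4225 = 2*√2*(-1/66)^(3/2) - 4225 = 2*√2*(-I*√66/4356) - 4225 = -I*√33/1089 - 4225 = -4225 - I*√33/1089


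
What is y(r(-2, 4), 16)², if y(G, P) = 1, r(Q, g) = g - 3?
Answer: 1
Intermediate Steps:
r(Q, g) = -3 + g
y(r(-2, 4), 16)² = 1² = 1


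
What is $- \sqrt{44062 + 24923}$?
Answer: $- 3 \sqrt{7665} \approx -262.65$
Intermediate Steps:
$- \sqrt{44062 + 24923} = - \sqrt{68985} = - 3 \sqrt{7665}$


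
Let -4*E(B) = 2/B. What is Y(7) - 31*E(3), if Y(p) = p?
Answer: 73/6 ≈ 12.167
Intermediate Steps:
E(B) = -1/(2*B)
Y(7) - 31*E(3) = 7 - (-31)/(2*3) = 7 - 31*(-1/6) = 7 + 31/6 = 73/6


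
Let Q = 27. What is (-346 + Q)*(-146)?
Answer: 46574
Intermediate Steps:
(-346 + Q)*(-146) = (-346 + 27)*(-146) = -319*(-146) = 46574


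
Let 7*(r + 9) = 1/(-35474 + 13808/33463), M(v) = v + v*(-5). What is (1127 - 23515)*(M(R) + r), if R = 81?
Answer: 30974019304674778/4154684289 ≈ 7.4552e+6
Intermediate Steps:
M(v) = -4*v (M(v) = v - 5*v = -4*v)
r = -74784350665/8309368578 (r = -9 + 1/(7*(-35474 + 13808/33463)) = -9 + 1/(7*(-1187052654/33463)) = -9 + (⅐)*(-33463/1187052654) = -9 - 33463/8309368578 = -74784350665/8309368578 ≈ -9.0000)
(1127 - 23515)*(M(R) + r) = (1127 - 23515)*(-4*81 - 74784350665/8309368578) = -22388*(-324 - 74784350665/8309368578) = -22388*(-2767019769937/8309368578) = 30974019304674778/4154684289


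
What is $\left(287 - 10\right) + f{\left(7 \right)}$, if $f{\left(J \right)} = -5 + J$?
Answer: $279$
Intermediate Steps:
$\left(287 - 10\right) + f{\left(7 \right)} = \left(287 - 10\right) + \left(-5 + 7\right) = 277 + 2 = 279$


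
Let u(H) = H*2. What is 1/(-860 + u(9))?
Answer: -1/842 ≈ -0.0011876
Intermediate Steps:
u(H) = 2*H
1/(-860 + u(9)) = 1/(-860 + 2*9) = 1/(-860 + 18) = 1/(-842) = -1/842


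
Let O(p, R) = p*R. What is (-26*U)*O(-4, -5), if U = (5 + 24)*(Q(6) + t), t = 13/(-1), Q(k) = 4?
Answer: 135720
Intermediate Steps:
t = -13 (t = 13*(-1) = -13)
U = -261 (U = (5 + 24)*(4 - 13) = 29*(-9) = -261)
O(p, R) = R*p
(-26*U)*O(-4, -5) = (-26*(-261))*(-5*(-4)) = 6786*20 = 135720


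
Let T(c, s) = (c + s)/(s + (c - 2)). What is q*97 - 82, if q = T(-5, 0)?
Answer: -89/7 ≈ -12.714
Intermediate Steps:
T(c, s) = (c + s)/(-2 + c + s) (T(c, s) = (c + s)/(s + (-2 + c)) = (c + s)/(-2 + c + s))
q = 5/7 (q = (-5 + 0)/(-2 - 5 + 0) = -5/(-7) = -⅐*(-5) = 5/7 ≈ 0.71429)
q*97 - 82 = (5/7)*97 - 82 = 485/7 - 82 = -89/7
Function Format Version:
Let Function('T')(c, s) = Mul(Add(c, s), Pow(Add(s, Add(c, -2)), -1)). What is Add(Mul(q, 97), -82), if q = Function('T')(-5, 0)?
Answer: Rational(-89, 7) ≈ -12.714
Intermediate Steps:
Function('T')(c, s) = Mul(Pow(Add(-2, c, s), -1), Add(c, s)) (Function('T')(c, s) = Mul(Add(c, s), Pow(Add(s, Add(-2, c)), -1)) = Mul(Add(c, s), Pow(Add(-2, c, s), -1)) = Mul(Pow(Add(-2, c, s), -1), Add(c, s)))
q = Rational(5, 7) (q = Mul(Pow(Add(-2, -5, 0), -1), Add(-5, 0)) = Mul(Pow(-7, -1), -5) = Mul(Rational(-1, 7), -5) = Rational(5, 7) ≈ 0.71429)
Add(Mul(q, 97), -82) = Add(Mul(Rational(5, 7), 97), -82) = Add(Rational(485, 7), -82) = Rational(-89, 7)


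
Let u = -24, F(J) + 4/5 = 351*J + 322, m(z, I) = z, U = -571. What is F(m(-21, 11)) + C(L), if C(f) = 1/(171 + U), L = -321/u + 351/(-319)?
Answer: -2819921/400 ≈ -7049.8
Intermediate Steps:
F(J) = 1606/5 + 351*J (F(J) = -⅘ + (351*J + 322) = -⅘ + (322 + 351*J) = 1606/5 + 351*J)
L = 31325/2552 (L = -321/(-24) + 351/(-319) = -321*(-1/24) + 351*(-1/319) = 107/8 - 351/319 = 31325/2552 ≈ 12.275)
C(f) = -1/400 (C(f) = 1/(171 - 571) = 1/(-400) = -1/400)
F(m(-21, 11)) + C(L) = (1606/5 + 351*(-21)) - 1/400 = (1606/5 - 7371) - 1/400 = -35249/5 - 1/400 = -2819921/400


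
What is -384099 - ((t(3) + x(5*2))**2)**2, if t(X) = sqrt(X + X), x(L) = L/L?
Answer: -384172 - 28*sqrt(6) ≈ -3.8424e+5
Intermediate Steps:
x(L) = 1
t(X) = sqrt(2)*sqrt(X) (t(X) = sqrt(2*X) = sqrt(2)*sqrt(X))
-384099 - ((t(3) + x(5*2))**2)**2 = -384099 - ((sqrt(2)*sqrt(3) + 1)**2)**2 = -384099 - ((sqrt(6) + 1)**2)**2 = -384099 - ((1 + sqrt(6))**2)**2 = -384099 - (1 + sqrt(6))**4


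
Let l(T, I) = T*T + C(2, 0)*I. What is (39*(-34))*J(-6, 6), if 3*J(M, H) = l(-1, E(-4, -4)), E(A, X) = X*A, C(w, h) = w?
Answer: -14586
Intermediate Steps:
E(A, X) = A*X
l(T, I) = T² + 2*I (l(T, I) = T*T + 2*I = T² + 2*I)
J(M, H) = 11 (J(M, H) = ((-1)² + 2*(-4*(-4)))/3 = (1 + 2*16)/3 = (1 + 32)/3 = (⅓)*33 = 11)
(39*(-34))*J(-6, 6) = (39*(-34))*11 = -1326*11 = -14586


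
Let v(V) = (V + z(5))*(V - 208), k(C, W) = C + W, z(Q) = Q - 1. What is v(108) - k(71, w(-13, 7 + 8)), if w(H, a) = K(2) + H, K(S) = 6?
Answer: -11264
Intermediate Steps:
z(Q) = -1 + Q
w(H, a) = 6 + H
v(V) = (-208 + V)*(4 + V) (v(V) = (V + (-1 + 5))*(V - 208) = (V + 4)*(-208 + V) = (4 + V)*(-208 + V) = (-208 + V)*(4 + V))
v(108) - k(71, w(-13, 7 + 8)) = (-832 + 108² - 204*108) - (71 + (6 - 13)) = (-832 + 11664 - 22032) - (71 - 7) = -11200 - 1*64 = -11200 - 64 = -11264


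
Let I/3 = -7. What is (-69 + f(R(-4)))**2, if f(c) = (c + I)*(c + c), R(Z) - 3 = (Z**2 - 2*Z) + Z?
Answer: 529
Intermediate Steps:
I = -21 (I = 3*(-7) = -21)
R(Z) = 3 + Z**2 - Z (R(Z) = 3 + ((Z**2 - 2*Z) + Z) = 3 + (Z**2 - Z) = 3 + Z**2 - Z)
f(c) = 2*c*(-21 + c) (f(c) = (c - 21)*(c + c) = (-21 + c)*(2*c) = 2*c*(-21 + c))
(-69 + f(R(-4)))**2 = (-69 + 2*(3 + (-4)**2 - 1*(-4))*(-21 + (3 + (-4)**2 - 1*(-4))))**2 = (-69 + 2*(3 + 16 + 4)*(-21 + (3 + 16 + 4)))**2 = (-69 + 2*23*(-21 + 23))**2 = (-69 + 2*23*2)**2 = (-69 + 92)**2 = 23**2 = 529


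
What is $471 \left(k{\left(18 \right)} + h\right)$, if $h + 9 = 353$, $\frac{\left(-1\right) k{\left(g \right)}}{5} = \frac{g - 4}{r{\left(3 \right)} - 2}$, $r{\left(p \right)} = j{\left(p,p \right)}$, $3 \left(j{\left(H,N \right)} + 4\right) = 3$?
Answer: $168618$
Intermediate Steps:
$j{\left(H,N \right)} = -3$ ($j{\left(H,N \right)} = -4 + \frac{1}{3} \cdot 3 = -4 + 1 = -3$)
$r{\left(p \right)} = -3$
$k{\left(g \right)} = -4 + g$ ($k{\left(g \right)} = - 5 \frac{g - 4}{-3 - 2} = - 5 \frac{-4 + g}{-5} = - 5 \left(-4 + g\right) \left(- \frac{1}{5}\right) = - 5 \left(\frac{4}{5} - \frac{g}{5}\right) = -4 + g$)
$h = 344$ ($h = -9 + 353 = 344$)
$471 \left(k{\left(18 \right)} + h\right) = 471 \left(\left(-4 + 18\right) + 344\right) = 471 \left(14 + 344\right) = 471 \cdot 358 = 168618$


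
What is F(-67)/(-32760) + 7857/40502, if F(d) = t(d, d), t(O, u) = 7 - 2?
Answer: 3674183/18954936 ≈ 0.19384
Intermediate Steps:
t(O, u) = 5
F(d) = 5
F(-67)/(-32760) + 7857/40502 = 5/(-32760) + 7857/40502 = 5*(-1/32760) + 7857*(1/40502) = -1/6552 + 7857/40502 = 3674183/18954936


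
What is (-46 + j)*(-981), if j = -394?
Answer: 431640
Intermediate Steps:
(-46 + j)*(-981) = (-46 - 394)*(-981) = -440*(-981) = 431640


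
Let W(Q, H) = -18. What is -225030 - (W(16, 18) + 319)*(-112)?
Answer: -191318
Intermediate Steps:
-225030 - (W(16, 18) + 319)*(-112) = -225030 - (-18 + 319)*(-112) = -225030 - 301*(-112) = -225030 - 1*(-33712) = -225030 + 33712 = -191318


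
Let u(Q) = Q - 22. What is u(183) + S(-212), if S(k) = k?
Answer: -51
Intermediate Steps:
u(Q) = -22 + Q
u(183) + S(-212) = (-22 + 183) - 212 = 161 - 212 = -51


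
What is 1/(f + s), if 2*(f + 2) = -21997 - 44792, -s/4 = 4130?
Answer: -2/99833 ≈ -2.0033e-5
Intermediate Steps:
s = -16520 (s = -4*4130 = -16520)
f = -66793/2 (f = -2 + (-21997 - 44792)/2 = -2 + (1/2)*(-66789) = -2 - 66789/2 = -66793/2 ≈ -33397.)
1/(f + s) = 1/(-66793/2 - 16520) = 1/(-99833/2) = -2/99833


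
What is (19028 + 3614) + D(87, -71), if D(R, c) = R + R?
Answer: 22816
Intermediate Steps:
D(R, c) = 2*R
(19028 + 3614) + D(87, -71) = (19028 + 3614) + 2*87 = 22642 + 174 = 22816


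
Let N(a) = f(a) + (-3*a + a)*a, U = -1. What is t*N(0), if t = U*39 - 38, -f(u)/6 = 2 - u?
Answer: 924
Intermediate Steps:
f(u) = -12 + 6*u (f(u) = -6*(2 - u) = -12 + 6*u)
N(a) = -12 - 2*a² + 6*a (N(a) = (-12 + 6*a) + (-3*a + a)*a = (-12 + 6*a) + (-2*a)*a = (-12 + 6*a) - 2*a² = -12 - 2*a² + 6*a)
t = -77 (t = -1*39 - 38 = -39 - 38 = -77)
t*N(0) = -77*(-12 - 2*0² + 6*0) = -77*(-12 - 2*0 + 0) = -77*(-12 + 0 + 0) = -77*(-12) = 924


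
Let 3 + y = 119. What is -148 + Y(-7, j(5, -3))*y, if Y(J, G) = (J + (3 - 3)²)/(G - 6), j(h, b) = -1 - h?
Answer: -241/3 ≈ -80.333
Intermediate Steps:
y = 116 (y = -3 + 119 = 116)
Y(J, G) = J/(-6 + G) (Y(J, G) = (J + 0²)/(-6 + G) = (J + 0)/(-6 + G) = J/(-6 + G))
-148 + Y(-7, j(5, -3))*y = -148 - 7/(-6 + (-1 - 1*5))*116 = -148 - 7/(-6 + (-1 - 5))*116 = -148 - 7/(-6 - 6)*116 = -148 - 7/(-12)*116 = -148 - 7*(-1/12)*116 = -148 + (7/12)*116 = -148 + 203/3 = -241/3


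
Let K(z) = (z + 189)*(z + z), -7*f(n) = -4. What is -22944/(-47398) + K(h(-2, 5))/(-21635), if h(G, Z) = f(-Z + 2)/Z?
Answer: 302786072552/628091634625 ≈ 0.48207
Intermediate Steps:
f(n) = 4/7 (f(n) = -1/7*(-4) = 4/7)
h(G, Z) = 4/(7*Z)
K(z) = 2*z*(189 + z) (K(z) = (189 + z)*(2*z) = 2*z*(189 + z))
-22944/(-47398) + K(h(-2, 5))/(-21635) = -22944/(-47398) + (2*((4/7)/5)*(189 + (4/7)/5))/(-21635) = -22944*(-1/47398) + (2*((4/7)*(1/5))*(189 + (4/7)*(1/5)))*(-1/21635) = 11472/23699 + (2*(4/35)*(189 + 4/35))*(-1/21635) = 11472/23699 + (2*(4/35)*(6619/35))*(-1/21635) = 11472/23699 + (52952/1225)*(-1/21635) = 11472/23699 - 52952/26502875 = 302786072552/628091634625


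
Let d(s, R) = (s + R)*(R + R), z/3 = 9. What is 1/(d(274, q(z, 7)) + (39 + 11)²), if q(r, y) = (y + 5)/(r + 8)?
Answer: 1225/3292948 ≈ 0.00037201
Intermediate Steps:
z = 27 (z = 3*9 = 27)
q(r, y) = (5 + y)/(8 + r)
d(s, R) = 2*R*(R + s) (d(s, R) = (R + s)*(2*R) = 2*R*(R + s))
1/(d(274, q(z, 7)) + (39 + 11)²) = 1/(2*((5 + 7)/(8 + 27))*((5 + 7)/(8 + 27) + 274) + (39 + 11)²) = 1/(2*(12/35)*(12/35 + 274) + 50²) = 1/(2*((1/35)*12)*((1/35)*12 + 274) + 2500) = 1/(2*(12/35)*(12/35 + 274) + 2500) = 1/(2*(12/35)*(9602/35) + 2500) = 1/(230448/1225 + 2500) = 1/(3292948/1225) = 1225/3292948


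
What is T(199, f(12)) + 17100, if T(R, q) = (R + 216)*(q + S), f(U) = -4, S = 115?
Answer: 63165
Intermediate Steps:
T(R, q) = (115 + q)*(216 + R) (T(R, q) = (R + 216)*(q + 115) = (216 + R)*(115 + q) = (115 + q)*(216 + R))
T(199, f(12)) + 17100 = (24840 + 115*199 + 216*(-4) + 199*(-4)) + 17100 = (24840 + 22885 - 864 - 796) + 17100 = 46065 + 17100 = 63165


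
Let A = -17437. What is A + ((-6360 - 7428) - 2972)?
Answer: -34197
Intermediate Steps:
A + ((-6360 - 7428) - 2972) = -17437 + ((-6360 - 7428) - 2972) = -17437 + (-13788 - 2972) = -17437 - 16760 = -34197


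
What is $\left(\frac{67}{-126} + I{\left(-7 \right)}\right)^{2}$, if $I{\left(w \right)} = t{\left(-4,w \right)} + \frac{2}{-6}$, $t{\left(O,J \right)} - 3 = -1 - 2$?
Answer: $\frac{11881}{15876} \approx 0.74836$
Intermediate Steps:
$t{\left(O,J \right)} = 0$ ($t{\left(O,J \right)} = 3 - 3 = 0$)
$I{\left(w \right)} = - \frac{1}{3}$ ($I{\left(w \right)} = 0 + \frac{2}{-6} = 0 + 2 \left(- \frac{1}{6}\right) = 0 - \frac{1}{3} = - \frac{1}{3}$)
$\left(\frac{67}{-126} + I{\left(-7 \right)}\right)^{2} = \left(\frac{67}{-126} - \frac{1}{3}\right)^{2} = \left(67 \left(- \frac{1}{126}\right) - \frac{1}{3}\right)^{2} = \left(- \frac{67}{126} - \frac{1}{3}\right)^{2} = \left(- \frac{109}{126}\right)^{2} = \frac{11881}{15876}$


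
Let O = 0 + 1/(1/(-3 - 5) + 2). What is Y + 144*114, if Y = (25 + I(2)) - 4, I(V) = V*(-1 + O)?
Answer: 246541/15 ≈ 16436.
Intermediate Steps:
O = 8/15 (O = 0 + 1/(1/(-8) + 2) = 0 + 1/(-1/8 + 2) = 0 + 1/(15/8) = 0 + 8/15 = 8/15 ≈ 0.53333)
I(V) = -7*V/15 (I(V) = V*(-1 + 8/15) = V*(-7/15) = -7*V/15)
Y = 301/15 (Y = (25 - 7/15*2) - 4 = (25 - 14/15) - 4 = 361/15 - 4 = 301/15 ≈ 20.067)
Y + 144*114 = 301/15 + 144*114 = 301/15 + 16416 = 246541/15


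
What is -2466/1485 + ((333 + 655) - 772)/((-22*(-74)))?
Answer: -848/555 ≈ -1.5279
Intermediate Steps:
-2466/1485 + ((333 + 655) - 772)/((-22*(-74))) = -2466*1/1485 + (988 - 772)/1628 = -274/165 + 216*(1/1628) = -274/165 + 54/407 = -848/555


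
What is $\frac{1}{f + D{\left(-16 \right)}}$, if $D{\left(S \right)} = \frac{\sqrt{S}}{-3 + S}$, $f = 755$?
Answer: $\frac{272555}{205779041} + \frac{76 i}{205779041} \approx 0.0013245 + 3.6933 \cdot 10^{-7} i$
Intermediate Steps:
$D{\left(S \right)} = \frac{\sqrt{S}}{-3 + S}$
$\frac{1}{f + D{\left(-16 \right)}} = \frac{1}{755 + \frac{\sqrt{-16}}{-3 - 16}} = \frac{1}{755 + \frac{4 i}{-19}} = \frac{1}{755 + 4 i \left(- \frac{1}{19}\right)} = \frac{1}{755 - \frac{4 i}{19}} = \frac{361 \left(755 + \frac{4 i}{19}\right)}{205779041}$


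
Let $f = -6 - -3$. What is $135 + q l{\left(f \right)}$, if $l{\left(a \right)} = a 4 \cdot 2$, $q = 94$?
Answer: $-2121$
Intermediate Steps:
$f = -3$ ($f = -6 + 3 = -3$)
$l{\left(a \right)} = 8 a$ ($l{\left(a \right)} = 4 a 2 = 8 a$)
$135 + q l{\left(f \right)} = 135 + 94 \cdot 8 \left(-3\right) = 135 + 94 \left(-24\right) = 135 - 2256 = -2121$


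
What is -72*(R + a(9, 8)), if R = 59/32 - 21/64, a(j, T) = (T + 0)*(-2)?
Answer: 8343/8 ≈ 1042.9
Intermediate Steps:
a(j, T) = -2*T (a(j, T) = T*(-2) = -2*T)
R = 97/64 (R = 59*(1/32) - 21*1/64 = 59/32 - 21/64 = 97/64 ≈ 1.5156)
-72*(R + a(9, 8)) = -72*(97/64 - 2*8) = -72*(97/64 - 16) = -72*(-927/64) = 8343/8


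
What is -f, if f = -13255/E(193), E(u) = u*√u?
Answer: 13255*√193/37249 ≈ 4.9436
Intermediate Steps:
E(u) = u^(3/2)
f = -13255*√193/37249 ≈ -4.9436
-f = -(-13255)*√193/37249 = 13255*√193/37249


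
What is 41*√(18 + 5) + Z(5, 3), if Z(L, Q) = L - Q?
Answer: 2 + 41*√23 ≈ 198.63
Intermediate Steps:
41*√(18 + 5) + Z(5, 3) = 41*√(18 + 5) + (5 - 1*3) = 41*√23 + (5 - 3) = 41*√23 + 2 = 2 + 41*√23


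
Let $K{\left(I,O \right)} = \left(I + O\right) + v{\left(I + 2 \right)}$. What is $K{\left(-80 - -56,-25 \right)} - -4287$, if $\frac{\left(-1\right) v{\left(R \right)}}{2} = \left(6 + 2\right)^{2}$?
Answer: $4110$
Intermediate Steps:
$v{\left(R \right)} = -128$ ($v{\left(R \right)} = - 2 \left(6 + 2\right)^{2} = - 2 \cdot 8^{2} = \left(-2\right) 64 = -128$)
$K{\left(I,O \right)} = -128 + I + O$ ($K{\left(I,O \right)} = \left(I + O\right) - 128 = -128 + I + O$)
$K{\left(-80 - -56,-25 \right)} - -4287 = \left(-128 - 24 - 25\right) - -4287 = \left(-128 + \left(-80 + 56\right) - 25\right) + 4287 = \left(-128 - 24 - 25\right) + 4287 = -177 + 4287 = 4110$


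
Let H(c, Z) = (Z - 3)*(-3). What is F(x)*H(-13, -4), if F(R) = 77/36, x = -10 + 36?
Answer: 539/12 ≈ 44.917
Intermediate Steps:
x = 26
F(R) = 77/36 (F(R) = 77*(1/36) = 77/36)
H(c, Z) = 9 - 3*Z (H(c, Z) = (-3 + Z)*(-3) = 9 - 3*Z)
F(x)*H(-13, -4) = 77*(9 - 3*(-4))/36 = 77*(9 + 12)/36 = (77/36)*21 = 539/12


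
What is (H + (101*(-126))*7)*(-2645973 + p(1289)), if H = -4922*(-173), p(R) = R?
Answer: -2016370554016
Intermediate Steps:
H = 851506
(H + (101*(-126))*7)*(-2645973 + p(1289)) = (851506 + (101*(-126))*7)*(-2645973 + 1289) = (851506 - 12726*7)*(-2644684) = (851506 - 89082)*(-2644684) = 762424*(-2644684) = -2016370554016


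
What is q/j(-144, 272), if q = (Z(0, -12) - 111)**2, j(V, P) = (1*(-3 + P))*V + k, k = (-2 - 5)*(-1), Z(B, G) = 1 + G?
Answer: -14884/38729 ≈ -0.38431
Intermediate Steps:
k = 7 (k = -7*(-1) = 7)
j(V, P) = 7 + V*(-3 + P) (j(V, P) = (1*(-3 + P))*V + 7 = (-3 + P)*V + 7 = V*(-3 + P) + 7 = 7 + V*(-3 + P))
q = 14884 (q = ((1 - 12) - 111)**2 = (-11 - 111)**2 = (-122)**2 = 14884)
q/j(-144, 272) = 14884/(7 - 3*(-144) + 272*(-144)) = 14884/(7 + 432 - 39168) = 14884/(-38729) = 14884*(-1/38729) = -14884/38729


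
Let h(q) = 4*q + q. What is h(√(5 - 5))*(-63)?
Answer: 0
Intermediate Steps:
h(q) = 5*q
h(√(5 - 5))*(-63) = (5*√(5 - 5))*(-63) = (5*√0)*(-63) = (5*0)*(-63) = 0*(-63) = 0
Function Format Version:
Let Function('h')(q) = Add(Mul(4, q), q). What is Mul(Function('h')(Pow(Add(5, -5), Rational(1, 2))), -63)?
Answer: 0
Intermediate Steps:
Function('h')(q) = Mul(5, q)
Mul(Function('h')(Pow(Add(5, -5), Rational(1, 2))), -63) = Mul(Mul(5, Pow(Add(5, -5), Rational(1, 2))), -63) = Mul(Mul(5, Pow(0, Rational(1, 2))), -63) = Mul(Mul(5, 0), -63) = Mul(0, -63) = 0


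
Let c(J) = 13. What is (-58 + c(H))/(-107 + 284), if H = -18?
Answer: -15/59 ≈ -0.25424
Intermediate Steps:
(-58 + c(H))/(-107 + 284) = (-58 + 13)/(-107 + 284) = -45/177 = -45*1/177 = -15/59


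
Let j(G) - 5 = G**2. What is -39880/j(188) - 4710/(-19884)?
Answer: -104413355/117146586 ≈ -0.89130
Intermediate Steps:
j(G) = 5 + G**2
-39880/j(188) - 4710/(-19884) = -39880/(5 + 188**2) - 4710/(-19884) = -39880/(5 + 35344) - 4710*(-1/19884) = -39880/35349 + 785/3314 = -104413355/117146586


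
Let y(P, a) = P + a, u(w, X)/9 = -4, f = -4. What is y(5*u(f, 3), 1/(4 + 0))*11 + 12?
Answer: -7861/4 ≈ -1965.3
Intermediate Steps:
u(w, X) = -36 (u(w, X) = 9*(-4) = -36)
y(5*u(f, 3), 1/(4 + 0))*11 + 12 = (5*(-36) + 1/(4 + 0))*11 + 12 = (-180 + 1/4)*11 + 12 = (-180 + ¼)*11 + 12 = -719/4*11 + 12 = -7909/4 + 12 = -7861/4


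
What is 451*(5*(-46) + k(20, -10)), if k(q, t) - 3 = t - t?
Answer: -102377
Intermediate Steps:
k(q, t) = 3 (k(q, t) = 3 + (t - t) = 3 + 0 = 3)
451*(5*(-46) + k(20, -10)) = 451*(5*(-46) + 3) = 451*(-230 + 3) = 451*(-227) = -102377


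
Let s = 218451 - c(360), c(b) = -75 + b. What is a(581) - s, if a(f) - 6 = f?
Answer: -217579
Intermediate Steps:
s = 218166 (s = 218451 - (-75 + 360) = 218451 - 1*285 = 218451 - 285 = 218166)
a(f) = 6 + f
a(581) - s = (6 + 581) - 1*218166 = 587 - 218166 = -217579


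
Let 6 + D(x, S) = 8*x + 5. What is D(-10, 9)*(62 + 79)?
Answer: -11421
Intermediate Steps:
D(x, S) = -1 + 8*x (D(x, S) = -6 + (8*x + 5) = -6 + (5 + 8*x) = -1 + 8*x)
D(-10, 9)*(62 + 79) = (-1 + 8*(-10))*(62 + 79) = (-1 - 80)*141 = -81*141 = -11421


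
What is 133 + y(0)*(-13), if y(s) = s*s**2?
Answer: 133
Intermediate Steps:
y(s) = s**3
133 + y(0)*(-13) = 133 + 0**3*(-13) = 133 + 0*(-13) = 133 + 0 = 133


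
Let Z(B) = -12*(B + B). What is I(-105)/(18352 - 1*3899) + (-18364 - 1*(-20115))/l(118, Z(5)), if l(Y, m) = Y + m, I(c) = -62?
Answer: -25307327/28906 ≈ -875.50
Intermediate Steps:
Z(B) = -24*B
I(-105)/(18352 - 1*3899) + (-18364 - 1*(-20115))/l(118, Z(5)) = -62/(18352 - 1*3899) + (-18364 - 1*(-20115))/(118 - 24*5) = -62/(18352 - 3899) + (-18364 + 20115)/(118 - 120) = -62/14453 + 1751/(-2) = -62*1/14453 + 1751*(-½) = -62/14453 - 1751/2 = -25307327/28906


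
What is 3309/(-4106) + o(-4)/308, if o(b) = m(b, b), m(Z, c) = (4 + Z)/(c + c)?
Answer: -3309/4106 ≈ -0.80589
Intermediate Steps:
m(Z, c) = (4 + Z)/(2*c) (m(Z, c) = (4 + Z)/((2*c)) = (4 + Z)*(1/(2*c)) = (4 + Z)/(2*c))
o(b) = (4 + b)/(2*b)
3309/(-4106) + o(-4)/308 = 3309/(-4106) + ((½)*(4 - 4)/(-4))/308 = 3309*(-1/4106) + ((½)*(-¼)*0)*(1/308) = -3309/4106 + 0*(1/308) = -3309/4106 + 0 = -3309/4106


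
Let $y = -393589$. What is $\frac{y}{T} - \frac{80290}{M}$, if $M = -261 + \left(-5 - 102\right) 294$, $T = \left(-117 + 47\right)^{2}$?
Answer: $- \frac{1727261213}{22203300} \approx -77.793$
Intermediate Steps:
$T = 4900$ ($T = \left(-70\right)^{2} = 4900$)
$M = -31719$ ($M = -261 - 31458 = -31719$)
$\frac{y}{T} - \frac{80290}{M} = - \frac{393589}{4900} - \frac{80290}{-31719} = \left(-393589\right) \frac{1}{4900} - - \frac{80290}{31719} = - \frac{56227}{700} + \frac{80290}{31719} = - \frac{1727261213}{22203300}$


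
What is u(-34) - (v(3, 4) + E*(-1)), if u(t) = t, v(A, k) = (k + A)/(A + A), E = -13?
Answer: -289/6 ≈ -48.167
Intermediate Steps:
v(A, k) = (A + k)/(2*A) (v(A, k) = (A + k)/((2*A)) = (A + k)*(1/(2*A)) = (A + k)/(2*A))
u(-34) - (v(3, 4) + E*(-1)) = -34 - ((1/2)*(3 + 4)/3 - 13*(-1)) = -34 - ((1/2)*(1/3)*7 + 13) = -34 - (7/6 + 13) = -34 - 1*85/6 = -34 - 85/6 = -289/6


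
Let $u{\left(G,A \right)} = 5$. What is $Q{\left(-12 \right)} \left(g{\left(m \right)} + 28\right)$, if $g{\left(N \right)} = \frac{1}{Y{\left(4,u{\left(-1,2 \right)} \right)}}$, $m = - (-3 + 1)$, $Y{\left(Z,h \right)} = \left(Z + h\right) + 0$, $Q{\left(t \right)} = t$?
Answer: $- \frac{1012}{3} \approx -337.33$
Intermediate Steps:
$Y{\left(Z,h \right)} = Z + h$
$m = 2$ ($m = \left(-1\right) \left(-2\right) = 2$)
$g{\left(N \right)} = \frac{1}{9}$ ($g{\left(N \right)} = \frac{1}{4 + 5} = \frac{1}{9}$)
$Q{\left(-12 \right)} \left(g{\left(m \right)} + 28\right) = - 12 \left(\frac{1}{9} + 28\right) = \left(-12\right) \frac{253}{9} = - \frac{1012}{3}$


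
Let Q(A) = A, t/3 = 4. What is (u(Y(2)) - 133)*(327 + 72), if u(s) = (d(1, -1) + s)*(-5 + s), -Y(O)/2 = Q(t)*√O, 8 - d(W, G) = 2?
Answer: 394611 - 9576*√2 ≈ 3.8107e+5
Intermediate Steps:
t = 12 (t = 3*4 = 12)
d(W, G) = 6 (d(W, G) = 8 - 1*2 = 8 - 2 = 6)
Y(O) = -24*√O
u(s) = (-5 + s)*(6 + s) (u(s) = (6 + s)*(-5 + s) = (-5 + s)*(6 + s))
(u(Y(2)) - 133)*(327 + 72) = ((-30 - 24*√2 + (-24*√2)²) - 133)*(327 + 72) = ((-30 - 24*√2 + 1152) - 133)*399 = ((1122 - 24*√2) - 133)*399 = (989 - 24*√2)*399 = 394611 - 9576*√2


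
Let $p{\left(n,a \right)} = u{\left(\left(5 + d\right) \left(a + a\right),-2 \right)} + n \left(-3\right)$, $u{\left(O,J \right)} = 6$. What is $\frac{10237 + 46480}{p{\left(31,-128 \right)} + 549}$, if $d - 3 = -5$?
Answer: $\frac{56717}{462} \approx 122.76$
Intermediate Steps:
$d = -2$ ($d = 3 - 5 = -2$)
$p{\left(n,a \right)} = 6 - 3 n$ ($p{\left(n,a \right)} = 6 + n \left(-3\right) = 6 - 3 n$)
$\frac{10237 + 46480}{p{\left(31,-128 \right)} + 549} = \frac{10237 + 46480}{\left(6 - 93\right) + 549} = \frac{56717}{\left(6 - 93\right) + 549} = \frac{56717}{-87 + 549} = \frac{56717}{462}$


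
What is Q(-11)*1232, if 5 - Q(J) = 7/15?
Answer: 83776/15 ≈ 5585.1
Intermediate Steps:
Q(J) = 68/15 (Q(J) = 5 - 7/15 = 68/15)
Q(-11)*1232 = (68/15)*1232 = 83776/15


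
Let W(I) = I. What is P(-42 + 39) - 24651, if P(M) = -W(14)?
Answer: -24665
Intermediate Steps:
P(M) = -14 (P(M) = -1*14 = -14)
P(-42 + 39) - 24651 = -14 - 24651 = -24665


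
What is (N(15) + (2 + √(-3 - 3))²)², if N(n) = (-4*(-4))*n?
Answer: 56548 + 1904*I*√6 ≈ 56548.0 + 4663.8*I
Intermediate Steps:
N(n) = 16*n
(N(15) + (2 + √(-3 - 3))²)² = (16*15 + (2 + √(-3 - 3))²)² = (240 + (2 + √(-6))²)² = (240 + (2 + I*√6)²)²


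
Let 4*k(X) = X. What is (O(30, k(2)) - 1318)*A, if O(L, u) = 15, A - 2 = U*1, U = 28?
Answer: -39090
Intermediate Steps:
A = 30 (A = 2 + 28*1 = 2 + 28 = 30)
k(X) = X/4
(O(30, k(2)) - 1318)*A = (15 - 1318)*30 = -1303*30 = -39090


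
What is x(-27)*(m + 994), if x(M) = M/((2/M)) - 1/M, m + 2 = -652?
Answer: 3346450/27 ≈ 1.2394e+5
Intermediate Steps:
m = -654 (m = -2 - 652 = -654)
x(M) = M**2/2 - 1/M (x(M) = M*(M/2) - 1/M = M**2/2 - 1/M)
x(-27)*(m + 994) = ((1/2)*(-2 + (-27)**3)/(-27))*(-654 + 994) = ((1/2)*(-1/27)*(-2 - 19683))*340 = ((1/2)*(-1/27)*(-19685))*340 = (19685/54)*340 = 3346450/27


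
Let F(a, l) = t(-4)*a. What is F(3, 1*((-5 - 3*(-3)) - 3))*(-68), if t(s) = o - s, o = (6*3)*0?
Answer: -816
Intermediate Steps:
o = 0 (o = 18*0 = 0)
t(s) = -s (t(s) = 0 - s = -s)
F(a, l) = 4*a (F(a, l) = (-1*(-4))*a = 4*a)
F(3, 1*((-5 - 3*(-3)) - 3))*(-68) = (4*3)*(-68) = 12*(-68) = -816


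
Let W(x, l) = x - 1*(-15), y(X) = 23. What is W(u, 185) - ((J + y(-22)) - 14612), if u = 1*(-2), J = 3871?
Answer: 10731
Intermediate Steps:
u = -2
W(x, l) = 15 + x (W(x, l) = x + 15 = 15 + x)
W(u, 185) - ((J + y(-22)) - 14612) = (15 - 2) - ((3871 + 23) - 14612) = 13 - (3894 - 14612) = 13 - 1*(-10718) = 13 + 10718 = 10731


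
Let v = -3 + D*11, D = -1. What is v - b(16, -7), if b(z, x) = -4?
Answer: -10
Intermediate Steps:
v = -14 (v = -3 - 1*11 = -3 - 11 = -14)
v - b(16, -7) = -14 - 1*(-4) = -14 + 4 = -10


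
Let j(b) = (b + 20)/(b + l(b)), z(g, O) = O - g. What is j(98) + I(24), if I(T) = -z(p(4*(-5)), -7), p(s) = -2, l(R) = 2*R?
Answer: 794/147 ≈ 5.4014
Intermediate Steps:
j(b) = (20 + b)/(3*b) (j(b) = (b + 20)/(b + 2*b) = (20 + b)/((3*b)) = (20 + b)*(1/(3*b)) = (20 + b)/(3*b))
I(T) = 5 (I(T) = -(-7 - 1*(-2)) = -(-7 + 2) = -1*(-5) = 5)
j(98) + I(24) = (⅓)*(20 + 98)/98 + 5 = (⅓)*(1/98)*118 + 5 = 59/147 + 5 = 794/147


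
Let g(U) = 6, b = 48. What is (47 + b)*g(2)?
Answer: 570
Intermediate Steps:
(47 + b)*g(2) = (47 + 48)*6 = 95*6 = 570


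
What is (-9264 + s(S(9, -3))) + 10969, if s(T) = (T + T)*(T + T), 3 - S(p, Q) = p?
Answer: 1849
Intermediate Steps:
S(p, Q) = 3 - p
s(T) = 4*T² (s(T) = (2*T)*(2*T) = 4*T²)
(-9264 + s(S(9, -3))) + 10969 = (-9264 + 4*(3 - 1*9)²) + 10969 = (-9264 + 4*(3 - 9)²) + 10969 = (-9264 + 4*(-6)²) + 10969 = (-9264 + 4*36) + 10969 = (-9264 + 144) + 10969 = -9120 + 10969 = 1849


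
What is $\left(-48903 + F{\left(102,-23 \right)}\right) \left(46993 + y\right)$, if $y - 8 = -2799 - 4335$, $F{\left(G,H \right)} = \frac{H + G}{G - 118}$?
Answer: $- \frac{31197003909}{16} \approx -1.9498 \cdot 10^{9}$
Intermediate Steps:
$F{\left(G,H \right)} = \frac{G + H}{-118 + G}$
$y = -7126$ ($y = 8 - 7134 = -7126$)
$\left(-48903 + F{\left(102,-23 \right)}\right) \left(46993 + y\right) = \left(-48903 + \frac{102 - 23}{-118 + 102}\right) \left(46993 - 7126\right) = \left(-48903 + \frac{1}{-16} \cdot 79\right) 39867 = \left(-48903 - \frac{79}{16}\right) 39867 = \left(- \frac{782527}{16}\right) 39867 = - \frac{31197003909}{16}$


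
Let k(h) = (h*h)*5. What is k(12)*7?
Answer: 5040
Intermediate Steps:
k(h) = 5*h² (k(h) = h²*5 = 5*h²)
k(12)*7 = (5*12²)*7 = (5*144)*7 = 720*7 = 5040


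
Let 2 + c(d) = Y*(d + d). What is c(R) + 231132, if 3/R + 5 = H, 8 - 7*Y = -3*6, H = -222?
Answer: 367265414/1589 ≈ 2.3113e+5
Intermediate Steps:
Y = 26/7 (Y = 8/7 - (-3)*6/7 = 8/7 - 1/7*(-18) = 8/7 + 18/7 = 26/7 ≈ 3.7143)
R = -3/227 (R = 3/(-5 - 222) = 3/(-227) = 3*(-1/227) = -3/227 ≈ -0.013216)
c(d) = -2 + 52*d/7 (c(d) = -2 + 26*(d + d)/7 = -2 + 26*(2*d)/7 = -2 + 52*d/7)
c(R) + 231132 = (-2 + (52/7)*(-3/227)) + 231132 = (-2 - 156/1589) + 231132 = -3334/1589 + 231132 = 367265414/1589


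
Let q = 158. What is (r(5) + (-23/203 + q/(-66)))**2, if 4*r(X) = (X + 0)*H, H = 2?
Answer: 9409/179506404 ≈ 5.2416e-5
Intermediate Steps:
r(X) = X/2 (r(X) = ((X + 0)*2)/4 = (X*2)/4 = (2*X)/4 = X/2)
(r(5) + (-23/203 + q/(-66)))**2 = ((1/2)*5 + (-23/203 + 158/(-66)))**2 = (5/2 + (-23*1/203 + 158*(-1/66)))**2 = (5/2 + (-23/203 - 79/33))**2 = (5/2 - 16796/6699)**2 = (-97/13398)**2 = 9409/179506404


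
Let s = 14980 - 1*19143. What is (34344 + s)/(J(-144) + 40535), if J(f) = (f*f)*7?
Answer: 30181/185687 ≈ 0.16254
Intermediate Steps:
J(f) = 7*f**2 (J(f) = f**2*7 = 7*f**2)
s = -4163 (s = 14980 - 19143 = -4163)
(34344 + s)/(J(-144) + 40535) = (34344 - 4163)/(7*(-144)**2 + 40535) = 30181/(7*20736 + 40535) = 30181/(145152 + 40535) = 30181/185687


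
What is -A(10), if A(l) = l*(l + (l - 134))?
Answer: 1140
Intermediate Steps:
A(l) = l*(-134 + 2*l) (A(l) = l*(l + (-134 + l)) = l*(-134 + 2*l))
-A(10) = -2*10*(-67 + 10) = -2*10*(-57) = -1*(-1140) = 1140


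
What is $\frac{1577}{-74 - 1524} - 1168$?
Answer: $- \frac{1868041}{1598} \approx -1169.0$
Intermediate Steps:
$\frac{1577}{-74 - 1524} - 1168 = \frac{1577}{-1598} - 1168 = 1577 \left(- \frac{1}{1598}\right) - 1168 = - \frac{1577}{1598} - 1168 = - \frac{1868041}{1598}$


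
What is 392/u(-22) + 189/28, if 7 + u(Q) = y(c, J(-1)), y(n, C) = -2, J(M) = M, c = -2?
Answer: -1325/36 ≈ -36.806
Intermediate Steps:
u(Q) = -9 (u(Q) = -7 - 2 = -9)
392/u(-22) + 189/28 = 392/(-9) + 189/28 = 392*(-⅑) + 189*(1/28) = -392/9 + 27/4 = -1325/36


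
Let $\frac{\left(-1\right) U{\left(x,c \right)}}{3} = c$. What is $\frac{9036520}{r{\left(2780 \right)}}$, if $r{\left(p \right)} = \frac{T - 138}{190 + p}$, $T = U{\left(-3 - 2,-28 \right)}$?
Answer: $-497008600$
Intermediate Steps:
$U{\left(x,c \right)} = - 3 c$
$T = 84$ ($T = \left(-3\right) \left(-28\right) = 84$)
$r{\left(p \right)} = - \frac{54}{190 + p}$ ($r{\left(p \right)} = \frac{84 - 138}{190 + p} = - \frac{54}{190 + p}$)
$\frac{9036520}{r{\left(2780 \right)}} = \frac{9036520}{\left(-54\right) \frac{1}{190 + 2780}} = \frac{9036520}{\left(-54\right) \frac{1}{2970}} = \frac{9036520}{- \frac{1}{55}} = 9036520 \left(-55\right) = -497008600$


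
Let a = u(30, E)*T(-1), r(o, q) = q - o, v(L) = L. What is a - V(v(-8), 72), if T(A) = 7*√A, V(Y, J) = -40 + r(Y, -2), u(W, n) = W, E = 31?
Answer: 34 + 210*I ≈ 34.0 + 210.0*I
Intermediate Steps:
V(Y, J) = -42 - Y (V(Y, J) = -40 + (-2 - Y) = -42 - Y)
a = 210*I (a = 30*(7*√(-1)) = 30*(7*I) = 210*I ≈ 210.0*I)
a - V(v(-8), 72) = 210*I - (-42 - 1*(-8)) = 210*I - (-42 + 8) = 210*I - 1*(-34) = 210*I + 34 = 34 + 210*I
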